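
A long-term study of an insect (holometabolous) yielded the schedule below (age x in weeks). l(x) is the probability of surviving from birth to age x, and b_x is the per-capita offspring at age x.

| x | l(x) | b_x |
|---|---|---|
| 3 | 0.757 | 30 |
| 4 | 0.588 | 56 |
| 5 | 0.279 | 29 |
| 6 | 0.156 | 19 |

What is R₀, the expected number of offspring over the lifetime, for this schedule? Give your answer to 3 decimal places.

R₀ = Σ l(x) b_x:
  age 3: 0.757 × 30 = 22.7100
  age 4: 0.588 × 56 = 32.9280
  age 5: 0.279 × 29 = 8.0910
  age 6: 0.156 × 19 = 2.9640
R₀ = 22.7100 + 32.9280 + 8.0910 + 2.9640 = 66.6930

66.693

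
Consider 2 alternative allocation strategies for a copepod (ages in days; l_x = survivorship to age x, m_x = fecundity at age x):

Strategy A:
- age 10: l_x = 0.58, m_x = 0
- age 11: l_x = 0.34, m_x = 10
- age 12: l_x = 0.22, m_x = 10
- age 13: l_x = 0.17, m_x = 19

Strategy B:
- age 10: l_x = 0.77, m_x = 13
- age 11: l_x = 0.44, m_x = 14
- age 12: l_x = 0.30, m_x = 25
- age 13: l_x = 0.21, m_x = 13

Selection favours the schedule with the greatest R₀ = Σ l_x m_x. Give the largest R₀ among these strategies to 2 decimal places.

26.40

Strategy A: R₀ = 0.58×0 + 0.34×10 + 0.22×10 + 0.17×19 = 8.8300
Strategy B: R₀ = 0.77×13 + 0.44×14 + 0.30×25 + 0.21×13 = 26.4000
Highest R₀: strategy B with 26.4000.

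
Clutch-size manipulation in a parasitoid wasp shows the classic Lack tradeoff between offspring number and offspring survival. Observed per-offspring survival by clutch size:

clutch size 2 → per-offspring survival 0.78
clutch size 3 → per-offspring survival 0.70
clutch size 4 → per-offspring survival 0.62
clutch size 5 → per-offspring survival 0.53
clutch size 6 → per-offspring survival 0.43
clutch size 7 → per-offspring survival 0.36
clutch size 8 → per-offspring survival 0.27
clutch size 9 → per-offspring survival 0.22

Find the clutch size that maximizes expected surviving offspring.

Expected surviving offspring = c × s(c):
  c=2: 2 × 0.78 = 1.560
  c=3: 3 × 0.70 = 2.100
  c=4: 4 × 0.62 = 2.480
  c=5: 5 × 0.53 = 2.650
  c=6: 6 × 0.43 = 2.580
  c=7: 7 × 0.36 = 2.520
  c=8: 8 × 0.27 = 2.160
  c=9: 9 × 0.22 = 1.980
Maximum at c = 5 (2.650 surviving offspring).

5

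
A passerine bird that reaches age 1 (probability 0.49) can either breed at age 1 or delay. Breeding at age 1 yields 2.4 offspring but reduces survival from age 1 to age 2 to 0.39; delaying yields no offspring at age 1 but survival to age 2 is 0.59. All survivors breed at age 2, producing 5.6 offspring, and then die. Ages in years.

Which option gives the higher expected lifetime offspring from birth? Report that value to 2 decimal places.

breed at age 1: R₀ = 0.49 × (2.4 + 0.39 × 5.6) = 0.49 × 4.5840 = 2.2462
delay to age 2: R₀ = 0.49 × (0.59 × 5.6) = 0.49 × 3.3040 = 1.6190
Higher: breed at age 1 (2.2462).

2.25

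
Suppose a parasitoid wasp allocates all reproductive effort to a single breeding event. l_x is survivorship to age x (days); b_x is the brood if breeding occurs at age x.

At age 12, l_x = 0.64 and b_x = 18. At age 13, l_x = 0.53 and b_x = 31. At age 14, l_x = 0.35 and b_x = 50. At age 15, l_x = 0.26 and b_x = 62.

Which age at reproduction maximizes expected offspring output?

Expected offspring if breeding at age x = l_x × b_x:
  age 12: 0.64 × 18 = 11.520
  age 13: 0.53 × 31 = 16.430
  age 14: 0.35 × 50 = 17.500
  age 15: 0.26 × 62 = 16.120
Maximum at age 14 (17.500).

14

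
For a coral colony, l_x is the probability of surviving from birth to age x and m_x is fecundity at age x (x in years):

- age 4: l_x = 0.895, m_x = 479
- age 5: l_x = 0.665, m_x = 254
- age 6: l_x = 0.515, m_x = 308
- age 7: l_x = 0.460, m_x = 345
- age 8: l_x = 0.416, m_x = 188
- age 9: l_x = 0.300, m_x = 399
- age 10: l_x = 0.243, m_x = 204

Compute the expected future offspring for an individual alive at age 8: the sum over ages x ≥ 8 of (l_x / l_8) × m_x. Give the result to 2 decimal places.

l_8 = 0.416. Conditional survival from age 8 to x is l_x / l_8.
  x=8: (0.416/0.416) × 188 = 188.0000
  x=9: (0.300/0.416) × 399 = 287.7404
  x=10: (0.243/0.416) × 204 = 119.1635
Sum = 188.0000 + 287.7404 + 119.1635 = 594.9038

594.90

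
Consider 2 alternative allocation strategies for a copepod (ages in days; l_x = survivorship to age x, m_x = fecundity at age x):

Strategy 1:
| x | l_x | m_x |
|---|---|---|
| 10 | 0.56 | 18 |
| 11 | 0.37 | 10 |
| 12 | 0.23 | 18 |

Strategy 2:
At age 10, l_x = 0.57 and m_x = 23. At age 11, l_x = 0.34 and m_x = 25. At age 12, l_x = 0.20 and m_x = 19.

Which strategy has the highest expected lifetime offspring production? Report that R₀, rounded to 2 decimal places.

25.41

Strategy 1: R₀ = 0.56×18 + 0.37×10 + 0.23×18 = 17.9200
Strategy 2: R₀ = 0.57×23 + 0.34×25 + 0.20×19 = 25.4100
Highest R₀: strategy 2 with 25.4100.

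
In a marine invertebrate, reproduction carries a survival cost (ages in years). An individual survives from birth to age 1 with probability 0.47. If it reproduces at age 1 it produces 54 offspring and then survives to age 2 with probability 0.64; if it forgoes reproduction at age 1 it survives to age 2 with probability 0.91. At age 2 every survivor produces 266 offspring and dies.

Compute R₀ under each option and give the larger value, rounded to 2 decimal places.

113.77

breed at age 1: R₀ = 0.47 × (54 + 0.64 × 266) = 0.47 × 224.2400 = 105.3928
delay to age 2: R₀ = 0.47 × (0.91 × 266) = 0.47 × 242.0600 = 113.7682
Higher: delay to age 2 (113.7682).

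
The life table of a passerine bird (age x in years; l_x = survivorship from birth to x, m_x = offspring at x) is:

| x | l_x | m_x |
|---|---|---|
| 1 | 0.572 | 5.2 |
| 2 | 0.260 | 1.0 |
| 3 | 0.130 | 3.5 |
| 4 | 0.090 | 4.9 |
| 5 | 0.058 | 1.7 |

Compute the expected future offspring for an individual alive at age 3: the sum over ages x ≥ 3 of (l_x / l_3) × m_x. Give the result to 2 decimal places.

7.65

l_3 = 0.130. Conditional survival from age 3 to x is l_x / l_3.
  x=3: (0.130/0.130) × 3.5 = 3.5000
  x=4: (0.090/0.130) × 4.9 = 3.3923
  x=5: (0.058/0.130) × 1.7 = 0.7585
Sum = 3.5000 + 3.3923 + 0.7585 = 7.6508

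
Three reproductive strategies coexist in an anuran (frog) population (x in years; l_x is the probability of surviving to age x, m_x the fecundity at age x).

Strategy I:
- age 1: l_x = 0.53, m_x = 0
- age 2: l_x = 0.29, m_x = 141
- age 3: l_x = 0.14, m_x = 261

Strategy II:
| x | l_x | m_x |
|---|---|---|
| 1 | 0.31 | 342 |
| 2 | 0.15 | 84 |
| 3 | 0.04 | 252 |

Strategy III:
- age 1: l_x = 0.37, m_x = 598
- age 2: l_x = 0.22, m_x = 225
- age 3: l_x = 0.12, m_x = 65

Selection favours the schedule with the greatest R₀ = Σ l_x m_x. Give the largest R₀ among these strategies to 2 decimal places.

278.56

Strategy I: R₀ = 0.53×0 + 0.29×141 + 0.14×261 = 77.4300
Strategy II: R₀ = 0.31×342 + 0.15×84 + 0.04×252 = 128.7000
Strategy III: R₀ = 0.37×598 + 0.22×225 + 0.12×65 = 278.5600
Highest R₀: strategy III with 278.5600.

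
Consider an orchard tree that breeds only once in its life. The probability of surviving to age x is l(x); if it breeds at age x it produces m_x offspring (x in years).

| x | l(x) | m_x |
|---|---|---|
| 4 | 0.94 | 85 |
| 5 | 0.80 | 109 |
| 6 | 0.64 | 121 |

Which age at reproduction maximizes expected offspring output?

Expected offspring if breeding at age x = l(x) × m_x:
  age 4: 0.94 × 85 = 79.900
  age 5: 0.80 × 109 = 87.200
  age 6: 0.64 × 121 = 77.440
Maximum at age 5 (87.200).

5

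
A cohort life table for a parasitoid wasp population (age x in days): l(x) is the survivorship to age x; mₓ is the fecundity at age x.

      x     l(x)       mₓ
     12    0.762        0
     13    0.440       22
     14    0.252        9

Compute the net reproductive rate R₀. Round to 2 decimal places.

11.95

R₀ = Σ l(x) mₓ:
  age 12: 0.762 × 0 = 0.0000
  age 13: 0.440 × 22 = 9.6800
  age 14: 0.252 × 9 = 2.2680
R₀ = 0.0000 + 9.6800 + 2.2680 = 11.9480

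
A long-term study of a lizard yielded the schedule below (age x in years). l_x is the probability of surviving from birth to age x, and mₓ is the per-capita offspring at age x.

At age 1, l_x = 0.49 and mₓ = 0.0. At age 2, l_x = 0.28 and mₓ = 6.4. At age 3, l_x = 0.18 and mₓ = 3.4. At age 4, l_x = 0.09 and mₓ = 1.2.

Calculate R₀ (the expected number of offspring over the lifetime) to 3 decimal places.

2.512

R₀ = Σ l_x mₓ:
  age 1: 0.49 × 0.0 = 0.0000
  age 2: 0.28 × 6.4 = 1.7920
  age 3: 0.18 × 3.4 = 0.6120
  age 4: 0.09 × 1.2 = 0.1080
R₀ = 0.0000 + 1.7920 + 0.6120 + 0.1080 = 2.5120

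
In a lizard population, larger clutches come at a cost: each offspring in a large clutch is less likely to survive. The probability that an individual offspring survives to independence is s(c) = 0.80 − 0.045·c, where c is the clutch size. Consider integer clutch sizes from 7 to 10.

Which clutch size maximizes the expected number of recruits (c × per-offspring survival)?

9

Expected recruits = c × s(c):
  c=7: 7 × 0.485 = 3.395
  c=8: 8 × 0.440 = 3.520
  c=9: 9 × 0.395 = 3.555
  c=10: 10 × 0.350 = 3.500
Maximum at c = 9 (3.555 recruits).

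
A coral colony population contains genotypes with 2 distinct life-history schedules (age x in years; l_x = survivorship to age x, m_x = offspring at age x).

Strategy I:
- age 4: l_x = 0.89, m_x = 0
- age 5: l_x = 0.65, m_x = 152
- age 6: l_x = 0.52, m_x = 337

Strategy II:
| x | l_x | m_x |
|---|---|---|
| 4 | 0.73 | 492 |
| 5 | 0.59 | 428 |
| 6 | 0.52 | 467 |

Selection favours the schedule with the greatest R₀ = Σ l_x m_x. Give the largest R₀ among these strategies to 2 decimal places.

854.52

Strategy I: R₀ = 0.89×0 + 0.65×152 + 0.52×337 = 274.0400
Strategy II: R₀ = 0.73×492 + 0.59×428 + 0.52×467 = 854.5200
Highest R₀: strategy II with 854.5200.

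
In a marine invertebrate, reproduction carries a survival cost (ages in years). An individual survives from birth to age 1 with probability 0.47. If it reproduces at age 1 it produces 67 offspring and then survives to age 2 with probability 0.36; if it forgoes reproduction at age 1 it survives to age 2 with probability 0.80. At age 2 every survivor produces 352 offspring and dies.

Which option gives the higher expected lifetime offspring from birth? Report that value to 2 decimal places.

breed at age 1: R₀ = 0.47 × (67 + 0.36 × 352) = 0.47 × 193.7200 = 91.0484
delay to age 2: R₀ = 0.47 × (0.80 × 352) = 0.47 × 281.6000 = 132.3520
Higher: delay to age 2 (132.3520).

132.35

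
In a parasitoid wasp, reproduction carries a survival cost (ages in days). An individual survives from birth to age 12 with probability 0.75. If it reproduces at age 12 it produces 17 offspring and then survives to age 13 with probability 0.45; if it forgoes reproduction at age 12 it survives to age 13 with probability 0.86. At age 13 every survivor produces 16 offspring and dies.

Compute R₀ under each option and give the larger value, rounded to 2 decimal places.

breed at age 12: R₀ = 0.75 × (17 + 0.45 × 16) = 0.75 × 24.2000 = 18.1500
delay to age 13: R₀ = 0.75 × (0.86 × 16) = 0.75 × 13.7600 = 10.3200
Higher: breed at age 12 (18.1500).

18.15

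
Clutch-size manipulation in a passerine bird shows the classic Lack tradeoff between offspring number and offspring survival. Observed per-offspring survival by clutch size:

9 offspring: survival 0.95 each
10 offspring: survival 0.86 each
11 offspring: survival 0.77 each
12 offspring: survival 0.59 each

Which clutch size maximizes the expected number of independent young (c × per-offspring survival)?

10

Expected independent young = c × s(c):
  c=9: 9 × 0.95 = 8.550
  c=10: 10 × 0.86 = 8.600
  c=11: 11 × 0.77 = 8.470
  c=12: 12 × 0.59 = 7.080
Maximum at c = 10 (8.600 independent young).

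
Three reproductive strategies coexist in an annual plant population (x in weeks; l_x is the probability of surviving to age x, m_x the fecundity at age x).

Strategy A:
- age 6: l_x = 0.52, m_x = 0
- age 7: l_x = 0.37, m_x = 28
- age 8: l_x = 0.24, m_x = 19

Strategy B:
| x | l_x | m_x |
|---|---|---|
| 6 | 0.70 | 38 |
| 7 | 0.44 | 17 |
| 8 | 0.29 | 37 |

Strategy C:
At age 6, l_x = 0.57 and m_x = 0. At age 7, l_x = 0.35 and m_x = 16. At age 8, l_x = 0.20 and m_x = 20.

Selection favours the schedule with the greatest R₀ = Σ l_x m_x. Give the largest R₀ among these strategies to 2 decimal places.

Strategy A: R₀ = 0.52×0 + 0.37×28 + 0.24×19 = 14.9200
Strategy B: R₀ = 0.70×38 + 0.44×17 + 0.29×37 = 44.8100
Strategy C: R₀ = 0.57×0 + 0.35×16 + 0.20×20 = 9.6000
Highest R₀: strategy B with 44.8100.

44.81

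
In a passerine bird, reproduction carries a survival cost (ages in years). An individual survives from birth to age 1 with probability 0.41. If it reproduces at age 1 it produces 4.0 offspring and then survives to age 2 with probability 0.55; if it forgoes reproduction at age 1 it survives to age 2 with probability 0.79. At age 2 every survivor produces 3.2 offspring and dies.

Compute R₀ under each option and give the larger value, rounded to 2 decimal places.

breed at age 1: R₀ = 0.41 × (4.0 + 0.55 × 3.2) = 0.41 × 5.7600 = 2.3616
delay to age 2: R₀ = 0.41 × (0.79 × 3.2) = 0.41 × 2.5280 = 1.0365
Higher: breed at age 1 (2.3616).

2.36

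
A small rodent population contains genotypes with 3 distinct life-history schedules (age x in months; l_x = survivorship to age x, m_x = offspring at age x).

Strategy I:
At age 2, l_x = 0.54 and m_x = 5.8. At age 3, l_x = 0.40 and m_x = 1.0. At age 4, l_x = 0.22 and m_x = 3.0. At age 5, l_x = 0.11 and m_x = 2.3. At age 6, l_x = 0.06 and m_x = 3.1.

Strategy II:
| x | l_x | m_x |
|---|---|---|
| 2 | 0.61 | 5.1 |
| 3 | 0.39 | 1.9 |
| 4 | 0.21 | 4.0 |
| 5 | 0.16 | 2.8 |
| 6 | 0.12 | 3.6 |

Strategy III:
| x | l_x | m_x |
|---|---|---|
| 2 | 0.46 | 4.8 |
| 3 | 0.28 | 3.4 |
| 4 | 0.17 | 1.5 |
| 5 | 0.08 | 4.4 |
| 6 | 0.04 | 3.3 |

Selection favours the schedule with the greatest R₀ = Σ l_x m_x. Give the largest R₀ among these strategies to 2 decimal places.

5.57

Strategy I: R₀ = 0.54×5.8 + 0.40×1.0 + 0.22×3.0 + 0.11×2.3 + 0.06×3.1 = 4.6310
Strategy II: R₀ = 0.61×5.1 + 0.39×1.9 + 0.21×4.0 + 0.16×2.8 + 0.12×3.6 = 5.5720
Strategy III: R₀ = 0.46×4.8 + 0.28×3.4 + 0.17×1.5 + 0.08×4.4 + 0.04×3.3 = 3.8990
Highest R₀: strategy II with 5.5720.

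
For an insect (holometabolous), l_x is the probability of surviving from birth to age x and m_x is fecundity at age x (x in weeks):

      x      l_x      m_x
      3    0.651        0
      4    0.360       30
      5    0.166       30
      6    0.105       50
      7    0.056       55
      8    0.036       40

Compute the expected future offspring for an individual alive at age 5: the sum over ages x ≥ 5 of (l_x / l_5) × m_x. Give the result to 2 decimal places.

88.86

l_5 = 0.166. Conditional survival from age 5 to x is l_x / l_5.
  x=5: (0.166/0.166) × 30 = 30.0000
  x=6: (0.105/0.166) × 50 = 31.6265
  x=7: (0.056/0.166) × 55 = 18.5542
  x=8: (0.036/0.166) × 40 = 8.6747
Sum = 30.0000 + 31.6265 + 18.5542 + 8.6747 = 88.8554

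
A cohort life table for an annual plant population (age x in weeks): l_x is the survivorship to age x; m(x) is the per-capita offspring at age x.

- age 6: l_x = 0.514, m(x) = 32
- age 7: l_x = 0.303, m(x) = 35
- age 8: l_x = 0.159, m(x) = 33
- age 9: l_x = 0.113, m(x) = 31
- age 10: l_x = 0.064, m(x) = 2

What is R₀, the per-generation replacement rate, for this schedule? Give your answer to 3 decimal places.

R₀ = Σ l_x m(x):
  age 6: 0.514 × 32 = 16.4480
  age 7: 0.303 × 35 = 10.6050
  age 8: 0.159 × 33 = 5.2470
  age 9: 0.113 × 31 = 3.5030
  age 10: 0.064 × 2 = 0.1280
R₀ = 16.4480 + 10.6050 + 5.2470 + 3.5030 + 0.1280 = 35.9310

35.931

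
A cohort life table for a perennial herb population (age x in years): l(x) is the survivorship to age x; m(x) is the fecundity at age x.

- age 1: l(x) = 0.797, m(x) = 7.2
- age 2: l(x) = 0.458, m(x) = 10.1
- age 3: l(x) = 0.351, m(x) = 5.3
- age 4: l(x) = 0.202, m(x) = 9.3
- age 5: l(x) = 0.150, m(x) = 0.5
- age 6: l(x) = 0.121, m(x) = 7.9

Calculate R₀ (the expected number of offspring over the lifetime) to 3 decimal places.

R₀ = Σ l(x) m(x):
  age 1: 0.797 × 7.2 = 5.7384
  age 2: 0.458 × 10.1 = 4.6258
  age 3: 0.351 × 5.3 = 1.8603
  age 4: 0.202 × 9.3 = 1.8786
  age 5: 0.150 × 0.5 = 0.0750
  age 6: 0.121 × 7.9 = 0.9559
R₀ = 5.7384 + 4.6258 + 1.8603 + 1.8786 + 0.0750 + 0.9559 = 15.1340

15.134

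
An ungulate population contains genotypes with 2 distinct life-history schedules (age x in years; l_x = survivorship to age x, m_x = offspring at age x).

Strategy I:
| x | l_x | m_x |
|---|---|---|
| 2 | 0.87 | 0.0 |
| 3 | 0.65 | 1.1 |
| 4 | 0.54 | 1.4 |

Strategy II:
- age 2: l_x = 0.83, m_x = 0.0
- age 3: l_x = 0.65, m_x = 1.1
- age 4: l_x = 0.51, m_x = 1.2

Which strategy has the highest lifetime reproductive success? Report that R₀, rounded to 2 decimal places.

Strategy I: R₀ = 0.87×0.0 + 0.65×1.1 + 0.54×1.4 = 1.4710
Strategy II: R₀ = 0.83×0.0 + 0.65×1.1 + 0.51×1.2 = 1.3270
Highest R₀: strategy I with 1.4710.

1.47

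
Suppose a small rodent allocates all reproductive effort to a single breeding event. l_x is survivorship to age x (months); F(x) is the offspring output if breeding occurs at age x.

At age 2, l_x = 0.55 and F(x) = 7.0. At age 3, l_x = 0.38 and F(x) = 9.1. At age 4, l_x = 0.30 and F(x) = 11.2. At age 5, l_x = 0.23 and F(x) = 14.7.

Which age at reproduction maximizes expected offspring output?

Expected offspring if breeding at age x = l_x × F(x):
  age 2: 0.55 × 7.0 = 3.850
  age 3: 0.38 × 9.1 = 3.458
  age 4: 0.30 × 11.2 = 3.360
  age 5: 0.23 × 14.7 = 3.381
Maximum at age 2 (3.850).

2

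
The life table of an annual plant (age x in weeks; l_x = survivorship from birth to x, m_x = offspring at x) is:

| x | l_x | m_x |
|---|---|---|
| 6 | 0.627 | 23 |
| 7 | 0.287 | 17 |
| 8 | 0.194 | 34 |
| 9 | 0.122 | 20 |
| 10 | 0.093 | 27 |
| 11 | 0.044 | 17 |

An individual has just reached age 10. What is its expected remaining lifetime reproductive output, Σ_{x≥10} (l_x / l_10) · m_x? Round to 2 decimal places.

35.04

l_10 = 0.093. Conditional survival from age 10 to x is l_x / l_10.
  x=10: (0.093/0.093) × 27 = 27.0000
  x=11: (0.044/0.093) × 17 = 8.0430
Sum = 27.0000 + 8.0430 = 35.0430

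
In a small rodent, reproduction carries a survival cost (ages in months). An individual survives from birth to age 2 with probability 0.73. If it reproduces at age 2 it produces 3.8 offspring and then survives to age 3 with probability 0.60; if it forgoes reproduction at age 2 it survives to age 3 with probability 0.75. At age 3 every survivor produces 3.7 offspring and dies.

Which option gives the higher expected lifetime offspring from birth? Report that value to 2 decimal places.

4.39

breed at age 2: R₀ = 0.73 × (3.8 + 0.60 × 3.7) = 0.73 × 6.0200 = 4.3946
delay to age 3: R₀ = 0.73 × (0.75 × 3.7) = 0.73 × 2.7750 = 2.0258
Higher: breed at age 2 (4.3946).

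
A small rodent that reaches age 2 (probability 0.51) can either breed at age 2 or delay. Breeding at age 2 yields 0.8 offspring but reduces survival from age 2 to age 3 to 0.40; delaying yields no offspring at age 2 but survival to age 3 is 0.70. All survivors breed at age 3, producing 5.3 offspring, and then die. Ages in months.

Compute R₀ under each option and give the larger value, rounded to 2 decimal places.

breed at age 2: R₀ = 0.51 × (0.8 + 0.40 × 5.3) = 0.51 × 2.9200 = 1.4892
delay to age 3: R₀ = 0.51 × (0.70 × 5.3) = 0.51 × 3.7100 = 1.8921
Higher: delay to age 3 (1.8921).

1.89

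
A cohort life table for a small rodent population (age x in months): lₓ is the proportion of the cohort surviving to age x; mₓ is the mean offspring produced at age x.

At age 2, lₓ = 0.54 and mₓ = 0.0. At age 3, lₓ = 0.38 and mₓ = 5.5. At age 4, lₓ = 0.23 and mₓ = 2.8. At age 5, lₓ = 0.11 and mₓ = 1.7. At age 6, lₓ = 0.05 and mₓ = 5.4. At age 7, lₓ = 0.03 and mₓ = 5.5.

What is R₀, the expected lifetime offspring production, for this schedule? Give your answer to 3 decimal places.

3.356

R₀ = Σ lₓ mₓ:
  age 2: 0.54 × 0.0 = 0.0000
  age 3: 0.38 × 5.5 = 2.0900
  age 4: 0.23 × 2.8 = 0.6440
  age 5: 0.11 × 1.7 = 0.1870
  age 6: 0.05 × 5.4 = 0.2700
  age 7: 0.03 × 5.5 = 0.1650
R₀ = 0.0000 + 2.0900 + 0.6440 + 0.1870 + 0.2700 + 0.1650 = 3.3560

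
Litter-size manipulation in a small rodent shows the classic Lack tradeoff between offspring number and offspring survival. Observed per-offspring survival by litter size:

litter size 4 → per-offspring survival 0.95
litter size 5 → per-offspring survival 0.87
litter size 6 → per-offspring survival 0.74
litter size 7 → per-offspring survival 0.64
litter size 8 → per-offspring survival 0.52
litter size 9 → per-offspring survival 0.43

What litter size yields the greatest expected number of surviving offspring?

Expected surviving offspring = c × s(c):
  c=4: 4 × 0.95 = 3.800
  c=5: 5 × 0.87 = 4.350
  c=6: 6 × 0.74 = 4.440
  c=7: 7 × 0.64 = 4.480
  c=8: 8 × 0.52 = 4.160
  c=9: 9 × 0.43 = 3.870
Maximum at c = 7 (4.480 surviving offspring).

7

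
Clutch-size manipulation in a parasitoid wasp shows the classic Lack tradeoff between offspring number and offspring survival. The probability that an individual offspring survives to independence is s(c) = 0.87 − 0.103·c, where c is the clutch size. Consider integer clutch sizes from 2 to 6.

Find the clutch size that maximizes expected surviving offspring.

Expected surviving offspring = c × s(c):
  c=2: 2 × 0.664 = 1.328
  c=3: 3 × 0.561 = 1.683
  c=4: 4 × 0.458 = 1.832
  c=5: 5 × 0.355 = 1.775
  c=6: 6 × 0.252 = 1.512
Maximum at c = 4 (1.832 surviving offspring).

4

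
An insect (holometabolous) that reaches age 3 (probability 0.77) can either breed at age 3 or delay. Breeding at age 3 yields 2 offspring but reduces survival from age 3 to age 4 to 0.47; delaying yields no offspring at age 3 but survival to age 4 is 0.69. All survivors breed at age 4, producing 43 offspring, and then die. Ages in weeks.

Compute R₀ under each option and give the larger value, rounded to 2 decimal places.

breed at age 3: R₀ = 0.77 × (2 + 0.47 × 43) = 0.77 × 22.2100 = 17.1017
delay to age 4: R₀ = 0.77 × (0.69 × 43) = 0.77 × 29.6700 = 22.8459
Higher: delay to age 4 (22.8459).

22.85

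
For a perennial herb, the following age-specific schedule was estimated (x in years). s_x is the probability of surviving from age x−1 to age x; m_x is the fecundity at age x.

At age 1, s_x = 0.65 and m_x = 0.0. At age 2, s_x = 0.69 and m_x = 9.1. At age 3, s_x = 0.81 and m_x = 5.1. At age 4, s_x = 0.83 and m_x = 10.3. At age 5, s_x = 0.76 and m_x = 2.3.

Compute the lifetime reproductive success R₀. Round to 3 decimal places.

Survivorship from birth: l_x = s_1·s_2·…·s_x.
  l_1 = 0.65000
  l_2 = 0.44850
  l_3 = 0.36328
  l_4 = 0.30153
  l_5 = 0.22916
R₀ = Σ l_x m_x:
  age 1: 0.65000 × 0.0 = 0.0000
  age 2: 0.44850 × 9.1 = 4.0813
  age 3: 0.36328 × 5.1 = 1.8527
  age 4: 0.30153 × 10.3 = 3.1058
  age 5: 0.22916 × 2.3 = 0.5271
R₀ = 0.0000 + 4.0813 + 1.8527 + 3.1058 + 0.5271 = 9.5669

9.567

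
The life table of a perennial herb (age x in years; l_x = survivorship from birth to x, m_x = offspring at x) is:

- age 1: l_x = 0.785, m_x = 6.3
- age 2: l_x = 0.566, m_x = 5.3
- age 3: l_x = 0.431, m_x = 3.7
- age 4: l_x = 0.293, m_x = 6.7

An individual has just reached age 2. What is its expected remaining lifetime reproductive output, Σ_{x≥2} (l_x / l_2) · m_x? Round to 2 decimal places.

l_2 = 0.566. Conditional survival from age 2 to x is l_x / l_2.
  x=2: (0.566/0.566) × 5.3 = 5.3000
  x=3: (0.431/0.566) × 3.7 = 2.8175
  x=4: (0.293/0.566) × 6.7 = 3.4684
Sum = 5.3000 + 2.8175 + 3.4684 = 11.5859

11.59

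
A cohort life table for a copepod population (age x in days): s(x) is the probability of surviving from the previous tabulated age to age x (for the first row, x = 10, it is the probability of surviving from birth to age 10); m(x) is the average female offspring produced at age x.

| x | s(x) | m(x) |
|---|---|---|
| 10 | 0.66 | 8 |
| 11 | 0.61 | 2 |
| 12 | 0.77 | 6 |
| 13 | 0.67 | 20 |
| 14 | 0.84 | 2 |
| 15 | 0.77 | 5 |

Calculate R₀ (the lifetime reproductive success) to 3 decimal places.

Survivorship from birth: l_x = s_10·s_11·…·s_x.
  l_10 = 0.66000
  l_11 = 0.40260
  l_12 = 0.31000
  l_13 = 0.20770
  l_14 = 0.17447
  l_15 = 0.13434
R₀ = Σ l_x m(x):
  age 10: 0.66000 × 8 = 5.2800
  age 11: 0.40260 × 2 = 0.8052
  age 12: 0.31000 × 6 = 1.8600
  age 13: 0.20770 × 20 = 4.1540
  age 14: 0.17447 × 2 = 0.3489
  age 15: 0.13434 × 5 = 0.6717
R₀ = 5.2800 + 0.8052 + 1.8600 + 4.1540 + 0.3489 + 0.6717 = 13.1198

13.120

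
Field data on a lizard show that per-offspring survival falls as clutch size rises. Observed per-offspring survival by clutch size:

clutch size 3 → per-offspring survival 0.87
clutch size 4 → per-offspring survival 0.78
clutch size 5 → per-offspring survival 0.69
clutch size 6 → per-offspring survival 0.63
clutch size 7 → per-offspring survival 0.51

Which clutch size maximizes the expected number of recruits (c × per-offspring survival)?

6

Expected recruits = c × s(c):
  c=3: 3 × 0.87 = 2.610
  c=4: 4 × 0.78 = 3.120
  c=5: 5 × 0.69 = 3.450
  c=6: 6 × 0.63 = 3.780
  c=7: 7 × 0.51 = 3.570
Maximum at c = 6 (3.780 recruits).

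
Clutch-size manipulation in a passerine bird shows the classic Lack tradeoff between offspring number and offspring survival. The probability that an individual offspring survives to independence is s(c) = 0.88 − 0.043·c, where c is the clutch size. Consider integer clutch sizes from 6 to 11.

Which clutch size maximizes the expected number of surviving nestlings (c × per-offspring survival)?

Expected surviving nestlings = c × s(c):
  c=6: 6 × 0.622 = 3.732
  c=7: 7 × 0.579 = 4.053
  c=8: 8 × 0.536 = 4.288
  c=9: 9 × 0.493 = 4.437
  c=10: 10 × 0.450 = 4.500
  c=11: 11 × 0.407 = 4.477
Maximum at c = 10 (4.500 surviving nestlings).

10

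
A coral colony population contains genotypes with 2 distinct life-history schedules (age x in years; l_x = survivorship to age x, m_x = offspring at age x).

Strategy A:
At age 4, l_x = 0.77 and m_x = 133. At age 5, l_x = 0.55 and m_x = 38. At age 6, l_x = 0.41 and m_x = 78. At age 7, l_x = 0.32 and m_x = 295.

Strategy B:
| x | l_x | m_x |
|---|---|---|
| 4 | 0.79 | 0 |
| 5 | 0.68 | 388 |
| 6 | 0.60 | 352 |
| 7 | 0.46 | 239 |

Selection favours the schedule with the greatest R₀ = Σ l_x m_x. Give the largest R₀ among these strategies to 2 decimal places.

584.98

Strategy A: R₀ = 0.77×133 + 0.55×38 + 0.41×78 + 0.32×295 = 249.6900
Strategy B: R₀ = 0.79×0 + 0.68×388 + 0.60×352 + 0.46×239 = 584.9800
Highest R₀: strategy B with 584.9800.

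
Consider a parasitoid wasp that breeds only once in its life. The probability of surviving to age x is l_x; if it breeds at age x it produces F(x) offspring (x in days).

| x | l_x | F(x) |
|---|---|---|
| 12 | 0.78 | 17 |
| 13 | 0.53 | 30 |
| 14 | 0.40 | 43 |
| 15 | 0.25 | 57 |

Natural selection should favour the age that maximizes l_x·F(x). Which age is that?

Expected offspring if breeding at age x = l_x × F(x):
  age 12: 0.78 × 17 = 13.260
  age 13: 0.53 × 30 = 15.900
  age 14: 0.40 × 43 = 17.200
  age 15: 0.25 × 57 = 14.250
Maximum at age 14 (17.200).

14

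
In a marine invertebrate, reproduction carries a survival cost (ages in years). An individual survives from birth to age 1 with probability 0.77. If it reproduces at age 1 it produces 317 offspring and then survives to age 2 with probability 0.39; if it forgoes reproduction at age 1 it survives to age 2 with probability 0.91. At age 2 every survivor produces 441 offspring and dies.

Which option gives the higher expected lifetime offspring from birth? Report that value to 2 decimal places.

breed at age 1: R₀ = 0.77 × (317 + 0.39 × 441) = 0.77 × 488.9900 = 376.5223
delay to age 2: R₀ = 0.77 × (0.91 × 441) = 0.77 × 401.3100 = 309.0087
Higher: breed at age 1 (376.5223).

376.52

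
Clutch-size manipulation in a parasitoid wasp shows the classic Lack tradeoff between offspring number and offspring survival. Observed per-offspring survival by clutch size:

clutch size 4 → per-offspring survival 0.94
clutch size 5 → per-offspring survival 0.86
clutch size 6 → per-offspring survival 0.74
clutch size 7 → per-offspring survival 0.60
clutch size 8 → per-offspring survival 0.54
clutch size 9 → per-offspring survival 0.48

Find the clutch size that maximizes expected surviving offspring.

6

Expected surviving offspring = c × s(c):
  c=4: 4 × 0.94 = 3.760
  c=5: 5 × 0.86 = 4.300
  c=6: 6 × 0.74 = 4.440
  c=7: 7 × 0.60 = 4.200
  c=8: 8 × 0.54 = 4.320
  c=9: 9 × 0.48 = 4.320
Maximum at c = 6 (4.440 surviving offspring).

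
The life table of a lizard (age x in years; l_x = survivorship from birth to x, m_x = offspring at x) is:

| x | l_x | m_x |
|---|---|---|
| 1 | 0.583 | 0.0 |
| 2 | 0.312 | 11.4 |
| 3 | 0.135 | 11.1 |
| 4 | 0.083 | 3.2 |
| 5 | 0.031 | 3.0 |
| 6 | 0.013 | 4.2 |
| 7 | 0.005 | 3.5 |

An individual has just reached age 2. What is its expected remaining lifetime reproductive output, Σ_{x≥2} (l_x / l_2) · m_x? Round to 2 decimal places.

17.58

l_2 = 0.312. Conditional survival from age 2 to x is l_x / l_2.
  x=2: (0.312/0.312) × 11.4 = 11.4000
  x=3: (0.135/0.312) × 11.1 = 4.8029
  x=4: (0.083/0.312) × 3.2 = 0.8513
  x=5: (0.031/0.312) × 3.0 = 0.2981
  x=6: (0.013/0.312) × 4.2 = 0.1750
  x=7: (0.005/0.312) × 3.5 = 0.0561
Sum = 11.4000 + 4.8029 + 0.8513 + 0.2981 + 0.1750 + 0.0561 = 17.5833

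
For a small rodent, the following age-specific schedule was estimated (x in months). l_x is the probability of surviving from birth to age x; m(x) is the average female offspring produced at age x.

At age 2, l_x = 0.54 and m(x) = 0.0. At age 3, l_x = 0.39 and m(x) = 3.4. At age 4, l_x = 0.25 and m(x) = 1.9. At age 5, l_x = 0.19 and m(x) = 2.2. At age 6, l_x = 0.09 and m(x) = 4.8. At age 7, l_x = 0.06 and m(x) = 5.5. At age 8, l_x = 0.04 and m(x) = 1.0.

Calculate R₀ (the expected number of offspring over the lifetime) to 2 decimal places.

R₀ = Σ l_x m(x):
  age 2: 0.54 × 0.0 = 0.0000
  age 3: 0.39 × 3.4 = 1.3260
  age 4: 0.25 × 1.9 = 0.4750
  age 5: 0.19 × 2.2 = 0.4180
  age 6: 0.09 × 4.8 = 0.4320
  age 7: 0.06 × 5.5 = 0.3300
  age 8: 0.04 × 1.0 = 0.0400
R₀ = 0.0000 + 1.3260 + 0.4750 + 0.4180 + 0.4320 + 0.3300 + 0.0400 = 3.0210

3.02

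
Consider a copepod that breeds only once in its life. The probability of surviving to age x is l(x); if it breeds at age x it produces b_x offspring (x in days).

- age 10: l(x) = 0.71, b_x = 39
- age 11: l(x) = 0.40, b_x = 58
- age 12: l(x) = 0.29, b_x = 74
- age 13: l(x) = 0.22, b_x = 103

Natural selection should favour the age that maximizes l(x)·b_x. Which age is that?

Expected offspring if breeding at age x = l(x) × b_x:
  age 10: 0.71 × 39 = 27.690
  age 11: 0.40 × 58 = 23.200
  age 12: 0.29 × 74 = 21.460
  age 13: 0.22 × 103 = 22.660
Maximum at age 10 (27.690).

10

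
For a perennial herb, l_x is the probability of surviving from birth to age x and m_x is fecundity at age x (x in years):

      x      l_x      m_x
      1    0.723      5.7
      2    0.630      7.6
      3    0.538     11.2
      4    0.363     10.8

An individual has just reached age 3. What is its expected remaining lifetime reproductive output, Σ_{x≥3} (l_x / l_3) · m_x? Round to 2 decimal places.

18.49

l_3 = 0.538. Conditional survival from age 3 to x is l_x / l_3.
  x=3: (0.538/0.538) × 11.2 = 11.2000
  x=4: (0.363/0.538) × 10.8 = 7.2870
Sum = 11.2000 + 7.2870 = 18.4870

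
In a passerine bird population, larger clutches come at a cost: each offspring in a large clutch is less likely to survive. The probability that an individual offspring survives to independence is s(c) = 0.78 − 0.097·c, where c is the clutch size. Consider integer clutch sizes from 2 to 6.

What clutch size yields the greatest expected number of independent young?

4

Expected independent young = c × s(c):
  c=2: 2 × 0.586 = 1.172
  c=3: 3 × 0.489 = 1.467
  c=4: 4 × 0.392 = 1.568
  c=5: 5 × 0.295 = 1.475
  c=6: 6 × 0.198 = 1.188
Maximum at c = 4 (1.568 independent young).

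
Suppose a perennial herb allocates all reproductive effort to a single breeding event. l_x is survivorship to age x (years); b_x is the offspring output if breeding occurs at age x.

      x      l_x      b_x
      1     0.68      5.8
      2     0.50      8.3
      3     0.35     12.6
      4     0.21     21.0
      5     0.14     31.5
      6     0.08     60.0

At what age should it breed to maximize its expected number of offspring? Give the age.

Expected offspring if breeding at age x = l_x × b_x:
  age 1: 0.68 × 5.8 = 3.944
  age 2: 0.50 × 8.3 = 4.150
  age 3: 0.35 × 12.6 = 4.410
  age 4: 0.21 × 21.0 = 4.410
  age 5: 0.14 × 31.5 = 4.410
  age 6: 0.08 × 60.0 = 4.800
Maximum at age 6 (4.800).

6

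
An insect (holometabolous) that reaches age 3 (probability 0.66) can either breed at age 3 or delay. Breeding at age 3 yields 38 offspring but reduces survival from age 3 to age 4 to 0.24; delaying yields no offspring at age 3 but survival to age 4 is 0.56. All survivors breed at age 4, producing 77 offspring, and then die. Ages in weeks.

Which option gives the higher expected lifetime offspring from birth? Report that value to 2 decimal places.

breed at age 3: R₀ = 0.66 × (38 + 0.24 × 77) = 0.66 × 56.4800 = 37.2768
delay to age 4: R₀ = 0.66 × (0.56 × 77) = 0.66 × 43.1200 = 28.4592
Higher: breed at age 3 (37.2768).

37.28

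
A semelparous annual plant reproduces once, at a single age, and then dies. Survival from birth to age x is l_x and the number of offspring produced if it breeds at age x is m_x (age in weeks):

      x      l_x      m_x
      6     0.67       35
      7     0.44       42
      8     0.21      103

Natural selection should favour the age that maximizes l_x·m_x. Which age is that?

6

Expected offspring if breeding at age x = l_x × m_x:
  age 6: 0.67 × 35 = 23.450
  age 7: 0.44 × 42 = 18.480
  age 8: 0.21 × 103 = 21.630
Maximum at age 6 (23.450).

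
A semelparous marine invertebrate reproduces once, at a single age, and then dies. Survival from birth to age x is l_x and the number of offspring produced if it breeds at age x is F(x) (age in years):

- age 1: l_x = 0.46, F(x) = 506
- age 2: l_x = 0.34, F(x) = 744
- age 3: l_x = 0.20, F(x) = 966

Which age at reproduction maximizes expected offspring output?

Expected offspring if breeding at age x = l_x × F(x):
  age 1: 0.46 × 506 = 232.760
  age 2: 0.34 × 744 = 252.960
  age 3: 0.20 × 966 = 193.200
Maximum at age 2 (252.960).

2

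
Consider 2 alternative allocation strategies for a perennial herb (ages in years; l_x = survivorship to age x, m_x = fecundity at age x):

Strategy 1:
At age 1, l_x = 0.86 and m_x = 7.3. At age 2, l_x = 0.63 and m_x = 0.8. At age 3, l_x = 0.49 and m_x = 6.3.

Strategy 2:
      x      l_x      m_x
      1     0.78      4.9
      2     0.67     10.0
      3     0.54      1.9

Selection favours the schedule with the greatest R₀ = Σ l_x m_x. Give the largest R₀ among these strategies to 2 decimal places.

11.55

Strategy 1: R₀ = 0.86×7.3 + 0.63×0.8 + 0.49×6.3 = 9.8690
Strategy 2: R₀ = 0.78×4.9 + 0.67×10.0 + 0.54×1.9 = 11.5480
Highest R₀: strategy 2 with 11.5480.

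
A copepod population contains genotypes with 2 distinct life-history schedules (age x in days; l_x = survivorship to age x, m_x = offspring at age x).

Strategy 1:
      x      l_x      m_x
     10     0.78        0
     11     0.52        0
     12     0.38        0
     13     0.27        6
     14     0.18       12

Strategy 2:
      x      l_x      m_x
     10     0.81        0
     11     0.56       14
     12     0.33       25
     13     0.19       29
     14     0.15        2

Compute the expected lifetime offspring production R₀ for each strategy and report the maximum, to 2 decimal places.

Strategy 1: R₀ = 0.78×0 + 0.52×0 + 0.38×0 + 0.27×6 + 0.18×12 = 3.7800
Strategy 2: R₀ = 0.81×0 + 0.56×14 + 0.33×25 + 0.19×29 + 0.15×2 = 21.9000
Highest R₀: strategy 2 with 21.9000.

21.90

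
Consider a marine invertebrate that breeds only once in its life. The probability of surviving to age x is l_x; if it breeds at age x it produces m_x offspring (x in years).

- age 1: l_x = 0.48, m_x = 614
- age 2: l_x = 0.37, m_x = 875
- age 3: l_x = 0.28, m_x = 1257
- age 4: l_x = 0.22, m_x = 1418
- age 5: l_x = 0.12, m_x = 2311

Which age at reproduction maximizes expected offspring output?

Expected offspring if breeding at age x = l_x × m_x:
  age 1: 0.48 × 614 = 294.720
  age 2: 0.37 × 875 = 323.750
  age 3: 0.28 × 1257 = 351.960
  age 4: 0.22 × 1418 = 311.960
  age 5: 0.12 × 2311 = 277.320
Maximum at age 3 (351.960).

3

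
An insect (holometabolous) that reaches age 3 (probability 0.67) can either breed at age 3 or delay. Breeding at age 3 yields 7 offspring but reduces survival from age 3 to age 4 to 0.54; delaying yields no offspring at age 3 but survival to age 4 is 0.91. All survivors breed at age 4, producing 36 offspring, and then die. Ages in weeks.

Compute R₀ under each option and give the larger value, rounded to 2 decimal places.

breed at age 3: R₀ = 0.67 × (7 + 0.54 × 36) = 0.67 × 26.4400 = 17.7148
delay to age 4: R₀ = 0.67 × (0.91 × 36) = 0.67 × 32.7600 = 21.9492
Higher: delay to age 4 (21.9492).

21.95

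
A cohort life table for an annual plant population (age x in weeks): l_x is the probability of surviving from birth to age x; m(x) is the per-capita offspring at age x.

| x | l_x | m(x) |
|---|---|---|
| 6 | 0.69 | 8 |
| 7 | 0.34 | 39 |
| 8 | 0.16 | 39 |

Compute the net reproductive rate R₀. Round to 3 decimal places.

R₀ = Σ l_x m(x):
  age 6: 0.69 × 8 = 5.5200
  age 7: 0.34 × 39 = 13.2600
  age 8: 0.16 × 39 = 6.2400
R₀ = 5.5200 + 13.2600 + 6.2400 = 25.0200

25.020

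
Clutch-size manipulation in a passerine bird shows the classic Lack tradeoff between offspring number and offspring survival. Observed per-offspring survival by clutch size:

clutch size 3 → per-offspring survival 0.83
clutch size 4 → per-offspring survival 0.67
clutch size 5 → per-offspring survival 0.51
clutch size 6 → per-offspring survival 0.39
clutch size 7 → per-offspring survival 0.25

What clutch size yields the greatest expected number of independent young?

Expected independent young = c × s(c):
  c=3: 3 × 0.83 = 2.490
  c=4: 4 × 0.67 = 2.680
  c=5: 5 × 0.51 = 2.550
  c=6: 6 × 0.39 = 2.340
  c=7: 7 × 0.25 = 1.750
Maximum at c = 4 (2.680 independent young).

4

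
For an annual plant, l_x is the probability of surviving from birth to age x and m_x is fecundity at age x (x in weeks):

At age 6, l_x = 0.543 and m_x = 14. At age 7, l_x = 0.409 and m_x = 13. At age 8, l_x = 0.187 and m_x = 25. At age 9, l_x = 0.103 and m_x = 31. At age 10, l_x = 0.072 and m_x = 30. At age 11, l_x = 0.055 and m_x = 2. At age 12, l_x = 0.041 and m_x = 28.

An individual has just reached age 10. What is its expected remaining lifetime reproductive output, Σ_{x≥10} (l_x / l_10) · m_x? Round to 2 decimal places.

l_10 = 0.072. Conditional survival from age 10 to x is l_x / l_10.
  x=10: (0.072/0.072) × 30 = 30.0000
  x=11: (0.055/0.072) × 2 = 1.5278
  x=12: (0.041/0.072) × 28 = 15.9444
Sum = 30.0000 + 1.5278 + 15.9444 = 47.4722

47.47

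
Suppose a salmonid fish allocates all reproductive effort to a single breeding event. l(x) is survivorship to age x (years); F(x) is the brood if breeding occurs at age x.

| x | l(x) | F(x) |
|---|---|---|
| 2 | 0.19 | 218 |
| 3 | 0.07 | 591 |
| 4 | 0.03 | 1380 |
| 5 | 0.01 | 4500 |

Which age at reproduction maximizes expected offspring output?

5

Expected offspring if breeding at age x = l(x) × F(x):
  age 2: 0.19 × 218 = 41.420
  age 3: 0.07 × 591 = 41.370
  age 4: 0.03 × 1380 = 41.400
  age 5: 0.01 × 4500 = 45.000
Maximum at age 5 (45.000).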